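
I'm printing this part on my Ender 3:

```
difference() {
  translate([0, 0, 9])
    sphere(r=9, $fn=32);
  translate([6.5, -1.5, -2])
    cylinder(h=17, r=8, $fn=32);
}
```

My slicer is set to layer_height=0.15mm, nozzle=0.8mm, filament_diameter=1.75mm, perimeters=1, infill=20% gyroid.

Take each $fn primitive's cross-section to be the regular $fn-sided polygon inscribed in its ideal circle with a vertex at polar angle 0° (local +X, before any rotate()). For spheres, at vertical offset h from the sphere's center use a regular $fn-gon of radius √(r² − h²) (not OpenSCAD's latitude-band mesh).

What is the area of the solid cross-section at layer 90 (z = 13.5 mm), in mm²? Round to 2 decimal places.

At z = 13.5 mm: the r=9 sphere contributes a regular 32-gon of circumradius √(9²−4.5²) = 7.794 (area = (32/2)·7.794²·sin(360°/32) = 189.63 mm²); the cylinder at (6.5, -1.5): section is a regular 32-gon, circumradius r=8 (area = (32/2)·8.000²·sin(360°/32) = 199.77 mm²); Subtracting the remaining from the first: starting from the r=9 sphere (189.63 mm²), the r=8 cylinder at (6.5, -1.5) partially overlaps it — only the 92.85 mm² overlap (of its 199.77 mm²) is removed, clipping the outline — area = 96.78 mm². Overall, the cross-section is a single solid region. Net area = 96.78 mm².

96.78 mm²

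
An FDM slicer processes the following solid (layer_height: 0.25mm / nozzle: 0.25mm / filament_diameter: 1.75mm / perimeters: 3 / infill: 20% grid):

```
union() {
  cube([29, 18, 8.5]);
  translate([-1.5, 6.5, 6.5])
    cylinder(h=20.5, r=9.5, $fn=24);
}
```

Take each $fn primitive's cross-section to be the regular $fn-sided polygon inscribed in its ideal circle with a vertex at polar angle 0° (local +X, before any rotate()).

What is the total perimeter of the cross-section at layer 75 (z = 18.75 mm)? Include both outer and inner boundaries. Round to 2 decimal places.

59.52 mm

At z = 18.75 mm: the cube does not reach this height (z outside [0, 8.5]); the cylinder at (-1.5, 6.5): section is a regular 24-gon, circumradius r=9.5 (perimeter = 2·24·9.500·sin(180°/24) = 59.52 mm); Combining (union): only the r=9.5 cylinder at (-1.5, 6.5) is present, so the union is just that shape — boundary = 59.52 mm. Overall, the cross-section is a single solid region. Total boundary length (outer) = 59.52 mm.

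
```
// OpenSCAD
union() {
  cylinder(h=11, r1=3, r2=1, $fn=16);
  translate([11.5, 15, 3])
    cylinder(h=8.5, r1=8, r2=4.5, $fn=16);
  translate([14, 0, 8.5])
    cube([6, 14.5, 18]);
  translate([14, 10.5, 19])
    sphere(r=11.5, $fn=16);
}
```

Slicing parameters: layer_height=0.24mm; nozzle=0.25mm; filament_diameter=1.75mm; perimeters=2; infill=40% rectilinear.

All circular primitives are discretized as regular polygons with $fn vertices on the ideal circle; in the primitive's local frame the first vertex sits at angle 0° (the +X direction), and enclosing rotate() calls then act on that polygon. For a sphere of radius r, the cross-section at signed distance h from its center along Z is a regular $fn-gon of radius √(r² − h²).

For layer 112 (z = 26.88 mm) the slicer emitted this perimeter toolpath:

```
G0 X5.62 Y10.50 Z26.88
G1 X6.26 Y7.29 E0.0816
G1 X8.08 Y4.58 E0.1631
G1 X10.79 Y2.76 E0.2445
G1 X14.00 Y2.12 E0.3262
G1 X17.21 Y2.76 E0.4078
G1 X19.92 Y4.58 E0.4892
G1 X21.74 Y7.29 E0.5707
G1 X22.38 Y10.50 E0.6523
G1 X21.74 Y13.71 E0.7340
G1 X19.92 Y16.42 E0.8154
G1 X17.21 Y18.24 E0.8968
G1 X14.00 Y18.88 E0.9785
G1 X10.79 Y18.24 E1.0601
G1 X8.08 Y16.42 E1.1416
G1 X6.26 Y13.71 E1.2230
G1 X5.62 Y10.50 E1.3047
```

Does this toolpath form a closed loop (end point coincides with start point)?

Start point (G0): (5.62, 10.50). End point (last G1): the path returns to the start — closed.

yes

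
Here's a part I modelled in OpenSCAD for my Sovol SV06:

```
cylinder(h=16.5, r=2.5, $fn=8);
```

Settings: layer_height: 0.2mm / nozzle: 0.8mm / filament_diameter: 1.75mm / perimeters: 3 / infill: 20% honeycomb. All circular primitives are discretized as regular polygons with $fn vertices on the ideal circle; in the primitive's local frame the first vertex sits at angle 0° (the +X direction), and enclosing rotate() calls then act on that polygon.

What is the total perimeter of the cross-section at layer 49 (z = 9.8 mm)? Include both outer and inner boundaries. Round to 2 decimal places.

15.31 mm

At z = 9.8 mm: the r=2.5 cylinder gives a regular 8-gon of circumradius 2.5 (constant along its height) (perimeter = 2·8·2.500·sin(180°/8) = 15.31 mm). Overall, the cross-section is a single solid region. Total boundary length (outer) = 15.31 mm.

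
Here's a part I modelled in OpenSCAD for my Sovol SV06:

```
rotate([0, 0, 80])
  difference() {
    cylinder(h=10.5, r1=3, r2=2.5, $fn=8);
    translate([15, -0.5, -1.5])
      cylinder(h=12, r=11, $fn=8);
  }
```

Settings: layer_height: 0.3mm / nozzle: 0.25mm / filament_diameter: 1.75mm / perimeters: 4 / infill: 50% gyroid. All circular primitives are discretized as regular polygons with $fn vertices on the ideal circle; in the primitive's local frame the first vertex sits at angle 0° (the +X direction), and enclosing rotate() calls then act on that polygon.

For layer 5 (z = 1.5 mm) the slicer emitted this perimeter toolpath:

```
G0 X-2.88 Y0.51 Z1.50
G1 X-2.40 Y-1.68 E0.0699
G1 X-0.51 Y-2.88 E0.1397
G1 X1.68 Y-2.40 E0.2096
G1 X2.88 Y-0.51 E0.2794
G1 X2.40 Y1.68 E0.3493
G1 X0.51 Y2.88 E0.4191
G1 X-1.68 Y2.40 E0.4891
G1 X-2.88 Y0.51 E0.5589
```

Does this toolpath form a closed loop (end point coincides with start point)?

yes

Start point (G0): (-2.88, 0.51). End point (last G1): the path returns to the start — closed.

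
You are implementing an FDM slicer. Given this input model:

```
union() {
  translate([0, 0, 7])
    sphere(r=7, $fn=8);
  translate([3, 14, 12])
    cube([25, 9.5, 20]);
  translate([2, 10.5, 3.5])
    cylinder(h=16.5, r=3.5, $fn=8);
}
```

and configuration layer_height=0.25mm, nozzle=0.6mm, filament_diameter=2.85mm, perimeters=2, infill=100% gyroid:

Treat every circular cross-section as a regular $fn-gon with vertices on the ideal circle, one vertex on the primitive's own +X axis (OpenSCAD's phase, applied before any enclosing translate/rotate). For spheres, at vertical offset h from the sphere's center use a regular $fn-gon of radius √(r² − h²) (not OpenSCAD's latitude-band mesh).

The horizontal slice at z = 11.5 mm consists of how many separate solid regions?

At z = 11.5 mm: the r=7 sphere slices to a regular 8-gon of circumradius 5.362 (√(r²−h²) with h=4.5 from center); the cube at (3, 14) does not reach this height (z outside [12, 32]); the r=3.5 cylinder at (2, 10.5) gives a regular 8-gon of circumradius 3.5 (constant along its height); Taking the union: the 2 present regions are separate (no shared area or edge), so areas and boundary lengths simply add and each stays a separate island — 2 connected regions. The result has 2 disconnected regions.

2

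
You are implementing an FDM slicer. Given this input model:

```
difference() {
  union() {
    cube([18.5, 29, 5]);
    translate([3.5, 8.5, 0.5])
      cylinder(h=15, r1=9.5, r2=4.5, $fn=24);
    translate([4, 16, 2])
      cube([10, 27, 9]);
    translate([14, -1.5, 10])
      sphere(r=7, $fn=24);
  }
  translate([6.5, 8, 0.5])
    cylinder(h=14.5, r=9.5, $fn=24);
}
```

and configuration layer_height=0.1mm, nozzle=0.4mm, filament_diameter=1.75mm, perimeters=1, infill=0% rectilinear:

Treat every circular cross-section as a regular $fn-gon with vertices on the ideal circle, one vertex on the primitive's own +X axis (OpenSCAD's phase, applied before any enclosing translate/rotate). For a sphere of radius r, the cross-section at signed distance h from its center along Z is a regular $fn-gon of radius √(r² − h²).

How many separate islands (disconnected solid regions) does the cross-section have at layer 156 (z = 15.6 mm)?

1

At z = 15.6 mm: the cube is not intersected at this z (z outside [0, 5]); the cone at (3.5, 8.5) is absent (z outside [0.5, 15.5]); the cube at (4, 16) is not intersected at this z (z outside [2, 11]); the r=7 sphere at (14, -1.5) slices to a regular 24-gon of circumradius 4.200 (√(r²−h²) with h=5.6 from center); Taking the union: only the r=7 sphere at (14, -1.5) is present, so the union is just that shape — 1 connected region; the cylinder at (6.5, 8) does not reach this height (z outside [0.5, 15]); Taking the first minus the rest: none of the subtracted shapes is present at this height, so the result so far is unchanged — 1 connected region. Overall, the cross-section is a single solid region. Island count = 1.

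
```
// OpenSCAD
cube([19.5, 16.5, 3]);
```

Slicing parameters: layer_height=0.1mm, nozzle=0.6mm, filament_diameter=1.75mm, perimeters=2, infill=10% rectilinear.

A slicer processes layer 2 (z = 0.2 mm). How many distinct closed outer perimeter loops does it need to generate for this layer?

1

At z = 0.2 mm: the cube (footprint 19.5×16.5) is included at this height. The result has 1 disconnected region.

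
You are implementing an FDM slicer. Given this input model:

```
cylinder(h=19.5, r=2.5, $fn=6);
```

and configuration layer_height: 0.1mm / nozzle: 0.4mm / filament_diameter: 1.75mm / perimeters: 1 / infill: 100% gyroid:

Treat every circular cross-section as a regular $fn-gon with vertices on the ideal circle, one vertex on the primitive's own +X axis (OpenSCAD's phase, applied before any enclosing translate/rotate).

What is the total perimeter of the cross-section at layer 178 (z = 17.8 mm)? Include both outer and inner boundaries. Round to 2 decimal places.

15.00 mm

At z = 17.8 mm: the r=2.5 cylinder contributes a regular 6-gon of circumradius 2.5 (perimeter = 2·6·2.500·sin(180°/6) = 15.00 mm). Overall, the cross-section is a single solid region. Total boundary length (outer) = 15.00 mm.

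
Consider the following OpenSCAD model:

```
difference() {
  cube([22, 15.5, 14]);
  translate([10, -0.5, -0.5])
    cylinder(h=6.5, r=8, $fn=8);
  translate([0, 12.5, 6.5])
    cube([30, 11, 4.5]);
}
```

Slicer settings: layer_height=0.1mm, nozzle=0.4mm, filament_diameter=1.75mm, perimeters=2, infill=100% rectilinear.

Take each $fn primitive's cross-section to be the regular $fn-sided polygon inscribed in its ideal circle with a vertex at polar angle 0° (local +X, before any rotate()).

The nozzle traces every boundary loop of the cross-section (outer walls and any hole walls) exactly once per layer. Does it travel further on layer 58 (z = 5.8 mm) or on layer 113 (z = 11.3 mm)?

layer 58 (z = 5.8 mm)

Layer 58 (z = 5.8): the cube is present — its section is the full 22×15.5 rectangle (perimeter 75.00 mm); the r=8 cylinder at (10, -0.5) gives a regular 8-gon of circumradius 8 (constant along its height) (perimeter = 2·8·8.000·sin(180°/8) = 48.98 mm); the cube at (0, 12.5) is not intersected at this z (z outside [6.5, 11]); Taking the first minus the rest: starting from the 22×15.5 cube, the r=8 cylinder at (10, -0.5) partially overlaps it — only the 82.61 mm² overlap (of its 181.02 mm²) is removed, clipping the outline — boundary = 82.82 mm. So its perimeter = 82.82 mm. Layer 113 (z = 11.3): the 22×15.5 cube contributes its full rectangle (perimeter 75.00 mm); the cylinder at (10, -0.5) is not intersected at this z (z outside [-0.5, 6]); the cube at (0, 12.5) is not intersected at this z (z outside [6.5, 11]); Taking the first minus the rest: none of the subtracted shapes is present at this height, so the 22×15.5 cube is unchanged — boundary = 75.00 mm. So its perimeter = 75.00 mm. Layer 58 is larger (82.82 vs 75.00 mm).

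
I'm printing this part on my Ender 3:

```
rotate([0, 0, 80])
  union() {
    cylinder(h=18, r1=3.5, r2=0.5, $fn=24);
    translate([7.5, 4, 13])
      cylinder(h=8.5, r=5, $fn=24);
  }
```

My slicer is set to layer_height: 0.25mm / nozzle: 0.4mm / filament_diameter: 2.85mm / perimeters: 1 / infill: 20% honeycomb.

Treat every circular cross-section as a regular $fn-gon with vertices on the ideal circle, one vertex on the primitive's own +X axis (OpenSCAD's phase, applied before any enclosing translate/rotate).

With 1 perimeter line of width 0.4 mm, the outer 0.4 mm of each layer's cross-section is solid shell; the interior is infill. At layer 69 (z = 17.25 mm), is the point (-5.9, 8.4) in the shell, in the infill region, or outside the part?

infill

At z = 17.25 mm: the cone (r1=3.5→r2=0.5) has section circumradius 0.625 here — a regular 24-gon; the r=5 cylinder at (7.5, 4) gives a regular 24-gon of circumradius 5 (constant along its height); Taking the union: the 2 present regions are separate (no shared area or edge), so areas and boundary lengths simply add and each stays a separate island — 2 connected regions; (rotated 80° about Z; rotation is an isometry so areas/perimeters/island counts are preserved). Overall, the cross-section has 2 separate islands. Undo the 80° rotation: the query point maps to (7.248, 7.269) in the un-rotated model frame. The nearest boundary edge runs (6.21, 8.83)→(7.50, 9.00); distance from the point to it = 1.68 mm. (Shell/infill is judged within the island containing the point — the largest one.) The point is inside the cross-section and 1.68 mm from the nearest boundary — more than the 0.4 mm shell width (1 × 0.4), so it's in the infill interior.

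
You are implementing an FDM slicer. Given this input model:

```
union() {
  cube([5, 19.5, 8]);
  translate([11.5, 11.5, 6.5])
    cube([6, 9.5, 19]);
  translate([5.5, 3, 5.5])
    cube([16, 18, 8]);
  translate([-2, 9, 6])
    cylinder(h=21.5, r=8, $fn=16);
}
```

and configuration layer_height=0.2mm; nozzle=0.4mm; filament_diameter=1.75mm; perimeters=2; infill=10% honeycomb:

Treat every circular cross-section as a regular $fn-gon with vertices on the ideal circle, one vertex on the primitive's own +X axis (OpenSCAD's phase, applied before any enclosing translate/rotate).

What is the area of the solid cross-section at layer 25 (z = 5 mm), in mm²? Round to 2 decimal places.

At z = 5 mm: the 5×19.5 cube contributes its full rectangle (area 97.50 mm²); the cube at (11.5, 11.5) is not intersected at this z (z outside [6.5, 25.5]); the cube at (5.5, 3) is not intersected at this z (z outside [5.5, 13.5]); the cylinder at (-2, 9) does not reach this height (z outside [6, 27.5]); Taking the union: only the 5×19.5 cube is present, so the union is just that shape — area = 97.50 mm². Overall, the cross-section is a single solid region. Net area = 97.50 mm².

97.50 mm²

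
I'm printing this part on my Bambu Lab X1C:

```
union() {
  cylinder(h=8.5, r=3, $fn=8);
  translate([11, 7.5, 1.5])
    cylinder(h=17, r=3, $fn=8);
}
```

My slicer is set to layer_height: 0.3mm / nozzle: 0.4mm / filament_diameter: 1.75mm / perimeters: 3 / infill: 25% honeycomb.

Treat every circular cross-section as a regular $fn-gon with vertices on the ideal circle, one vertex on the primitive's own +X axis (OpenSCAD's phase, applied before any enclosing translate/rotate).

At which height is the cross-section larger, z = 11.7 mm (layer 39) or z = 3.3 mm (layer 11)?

layer 11 (z = 3.3 mm)

Layer 39 (z = 11.7): the cylinder does not reach this height (z outside [0, 8.5]); the r=3 cylinder at (11, 7.5) contributes a regular 8-gon of circumradius 3 (area = (8/2)·3.000²·sin(360°/8) = 25.46 mm²); Combining (union): only the r=3 cylinder at (11, 7.5) is present, so the union is just that shape — area = 25.46 mm². So its area = 25.46 mm². Layer 11 (z = 3.3): the cylinder: section is a regular 8-gon, circumradius r=3 (area = (8/2)·3.000²·sin(360°/8) = 25.46 mm²); the cylinder at (11, 7.5): section is a regular 8-gon, circumradius r=3 (area = (8/2)·3.000²·sin(360°/8) = 25.46 mm²); Taking the union: the 2 present regions are separate (no shared area or edge), so areas and boundary lengths simply add and each stays a separate island — area = 50.91 mm². So its area = 50.91 mm². Layer 11 is larger (50.91 vs 25.46 mm²).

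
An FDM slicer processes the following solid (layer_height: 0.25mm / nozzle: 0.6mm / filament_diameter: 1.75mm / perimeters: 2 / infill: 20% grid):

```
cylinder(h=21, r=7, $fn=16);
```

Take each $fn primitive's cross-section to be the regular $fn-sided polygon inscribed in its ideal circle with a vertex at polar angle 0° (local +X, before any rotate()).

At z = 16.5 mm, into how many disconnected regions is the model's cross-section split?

1

At z = 16.5 mm: the r=7 cylinder contributes a regular 16-gon of circumradius 7. The result has 1 disconnected region.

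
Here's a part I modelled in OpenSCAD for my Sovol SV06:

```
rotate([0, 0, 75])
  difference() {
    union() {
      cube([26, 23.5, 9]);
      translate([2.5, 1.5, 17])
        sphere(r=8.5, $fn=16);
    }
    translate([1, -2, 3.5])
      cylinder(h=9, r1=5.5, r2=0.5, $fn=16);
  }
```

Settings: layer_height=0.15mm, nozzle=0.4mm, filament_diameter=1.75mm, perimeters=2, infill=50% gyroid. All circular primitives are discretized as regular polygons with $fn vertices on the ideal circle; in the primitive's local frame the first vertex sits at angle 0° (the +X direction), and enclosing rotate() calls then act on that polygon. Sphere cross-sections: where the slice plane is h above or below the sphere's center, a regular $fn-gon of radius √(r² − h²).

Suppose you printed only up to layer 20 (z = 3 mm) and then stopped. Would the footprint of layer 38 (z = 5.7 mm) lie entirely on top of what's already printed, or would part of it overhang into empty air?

Compare the two slices. At z = 3: the cube is present — its section is the full 26×23.5 rectangle (area 611.00 mm²); the sphere at (2.5, 1.5) does not reach this height (|z−center|=14.000 > r=8.5); Merging all regions: only the 26×23.5 cube is present, so the union is just that shape — area = 611.00 mm²; the cone at (1, -2) is absent (z outside [3.5, 12.5]); After the difference (first − rest): none of the subtracted shapes is present at this height, so that combined region is unchanged — area = 611.00 mm²; (rotated 75° about Z; rotation is an isometry so areas/perimeters/island counts are preserved). At z = 5.7: the cube (footprint 26×23.5) is included at this height (area 611.00 mm²); the sphere at (2.5, 1.5) does not reach this height (|z−center|=11.300 > r=8.5); Merging all regions: only the 26×23.5 cube is present, so the union is just that shape — area = 611.00 mm²; the cone at (1, -2): at t=0.244 of its height the radius interpolates to r₁+(r₂−r₁)t = 4.278, giving a regular 16-gon of that circumradius (area = (16/2)·4.278²·sin(360°/16) = 56.02 mm²); Subtracting the remaining from the first: starting from that combined region (611.00 mm²), the cone at (1, -2) partially overlaps it — only the 8.06 mm² overlap (of its 56.02 mm²) is removed, clipping the outline — area = 602.94 mm²; (whole slice rotated 75° about Z — lengths, areas and connectivity unchanged). Checking containment: the cross-section at z = 5.7 is a subset of the cross-section at z = 3.

entirely on top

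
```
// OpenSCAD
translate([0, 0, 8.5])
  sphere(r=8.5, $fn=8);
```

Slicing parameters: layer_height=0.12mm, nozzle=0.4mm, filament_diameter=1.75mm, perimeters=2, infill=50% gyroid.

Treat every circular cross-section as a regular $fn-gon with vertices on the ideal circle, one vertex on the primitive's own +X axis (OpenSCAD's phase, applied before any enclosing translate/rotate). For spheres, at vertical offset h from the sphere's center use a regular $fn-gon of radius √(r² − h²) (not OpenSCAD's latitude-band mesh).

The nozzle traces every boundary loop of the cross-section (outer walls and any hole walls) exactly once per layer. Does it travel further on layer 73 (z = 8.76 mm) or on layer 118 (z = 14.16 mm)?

layer 73 (z = 8.76 mm)

Layer 73 (z = 8.76): the sphere: section is a regular 8-gon, circumradius = √(r²−h²) = √(8.5²−0.26²) = 8.496 (perimeter = 2·8·8.496·sin(180°/8) = 52.02 mm). So its perimeter = 52.02 mm. Layer 118 (z = 14.16): the r=8.5 sphere contributes a regular 8-gon of circumradius √(8.5²−5.66²) = 6.341 (perimeter = 2·8·6.341·sin(180°/8) = 38.83 mm). So its perimeter = 38.83 mm. Layer 73 is larger (52.02 vs 38.83 mm).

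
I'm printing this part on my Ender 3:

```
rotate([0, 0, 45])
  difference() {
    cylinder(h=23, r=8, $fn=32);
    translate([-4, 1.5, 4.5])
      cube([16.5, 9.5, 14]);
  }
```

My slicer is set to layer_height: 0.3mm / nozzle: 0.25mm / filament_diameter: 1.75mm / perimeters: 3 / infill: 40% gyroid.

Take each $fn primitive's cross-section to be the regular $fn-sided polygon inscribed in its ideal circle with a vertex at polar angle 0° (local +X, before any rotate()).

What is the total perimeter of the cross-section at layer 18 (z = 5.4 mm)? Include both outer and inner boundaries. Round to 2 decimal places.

52.19 mm

At z = 5.4 mm: the r=8 cylinder contributes a regular 32-gon of circumradius 8 (perimeter = 2·32·8.000·sin(180°/32) = 50.18 mm); the cube at (-4, 1.5) (footprint 16.5×9.5) is included at this height (perimeter 52.00 mm); Taking the first minus the rest: starting from the r=8 cylinder, the 16.5×9.5 cube at (-4, 1.5) partially overlaps it — only the 62.55 mm² overlap (of its 156.75 mm²) is removed, clipping the outline — boundary = 52.19 mm; (rotated 45° about Z; rotation is an isometry so areas/perimeters/island counts are preserved). Overall, the cross-section is a single solid region. Total boundary length (outer) = 52.19 mm.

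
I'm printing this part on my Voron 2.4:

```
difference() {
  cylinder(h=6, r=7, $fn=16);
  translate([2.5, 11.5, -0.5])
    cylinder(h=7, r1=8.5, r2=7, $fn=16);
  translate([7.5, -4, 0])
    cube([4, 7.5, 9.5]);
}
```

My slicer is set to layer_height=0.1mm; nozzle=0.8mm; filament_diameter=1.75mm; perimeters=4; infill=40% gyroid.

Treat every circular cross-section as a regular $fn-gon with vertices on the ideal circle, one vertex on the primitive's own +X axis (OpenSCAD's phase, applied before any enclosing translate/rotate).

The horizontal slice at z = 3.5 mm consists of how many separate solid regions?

1

At z = 3.5 mm: the r=7 cylinder gives a regular 16-gon of circumradius 7 (constant along its height); the cone at (2.5, 11.5): at t=0.571 of its height the radius interpolates to r₁+(r₂−r₁)t = 7.643, giving a regular 16-gon of that circumradius; the cube at (7.5, -4) is present — its section is the full 4×7.5 rectangle; After the difference (first − rest): starting from the r=7 cylinder, the cone at (2.5, 11.5) partially overlaps it — only the 15.36 mm² overlap (of its 178.83 mm²) is removed, clipping the outline; the 4×7.5 cube at (7.5, -4) misses the remaining region (no effect) — 1 connected region. The result has 1 disconnected region.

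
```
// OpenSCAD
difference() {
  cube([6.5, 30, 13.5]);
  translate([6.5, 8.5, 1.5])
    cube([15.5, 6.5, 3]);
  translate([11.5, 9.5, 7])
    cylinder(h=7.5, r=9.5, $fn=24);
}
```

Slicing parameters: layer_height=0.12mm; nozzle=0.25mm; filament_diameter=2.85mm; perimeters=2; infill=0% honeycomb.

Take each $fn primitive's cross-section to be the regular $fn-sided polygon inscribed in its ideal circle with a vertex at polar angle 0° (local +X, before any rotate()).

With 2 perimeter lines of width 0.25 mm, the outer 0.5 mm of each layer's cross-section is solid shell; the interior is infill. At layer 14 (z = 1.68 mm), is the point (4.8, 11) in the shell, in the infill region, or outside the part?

At z = 1.68 mm: the cube (footprint 6.5×30) is included at this height; the cube at (6.5, 8.5) (footprint 15.5×6.5) is included at this height; the cylinder at (11.5, 9.5) is not intersected at this z (z outside [7, 14.5]); Subtracting the remaining from the first: starting from the 6.5×30 cube, the 15.5×6.5 cube at (6.5, 8.5) misses the remaining region (no effect) — 1 connected region. Overall, the cross-section is a single solid region. The nearest boundary edge runs (6.50, 15.00)→(6.50, 8.50); distance from the point to it = 1.70 mm. The point is inside the cross-section and 1.70 mm from the nearest boundary — more than the 0.5 mm shell width (2 × 0.25), so it's in the infill interior.

infill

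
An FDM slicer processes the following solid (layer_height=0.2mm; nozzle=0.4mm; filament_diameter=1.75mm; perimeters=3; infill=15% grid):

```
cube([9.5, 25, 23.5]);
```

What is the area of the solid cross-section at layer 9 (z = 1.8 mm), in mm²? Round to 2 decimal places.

At z = 1.8 mm: the 9.5×25 cube contributes its full rectangle (area 237.50 mm²). Overall, the cross-section is a single solid region. Net area = 237.50 mm².

237.50 mm²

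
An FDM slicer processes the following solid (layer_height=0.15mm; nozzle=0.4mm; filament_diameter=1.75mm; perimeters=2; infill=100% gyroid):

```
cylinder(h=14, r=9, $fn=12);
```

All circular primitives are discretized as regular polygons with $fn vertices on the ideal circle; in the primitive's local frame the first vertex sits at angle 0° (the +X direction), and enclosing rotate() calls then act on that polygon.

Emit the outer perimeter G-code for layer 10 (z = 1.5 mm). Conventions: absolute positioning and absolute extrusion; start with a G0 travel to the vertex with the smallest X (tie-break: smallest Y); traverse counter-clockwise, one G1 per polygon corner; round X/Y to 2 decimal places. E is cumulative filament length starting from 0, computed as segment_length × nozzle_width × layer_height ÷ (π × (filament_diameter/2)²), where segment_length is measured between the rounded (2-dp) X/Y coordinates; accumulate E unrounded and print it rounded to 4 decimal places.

G0 X-9.00 Y0.00 Z1.50
G1 X-7.79 Y-4.50 E0.1162
G1 X-4.50 Y-7.79 E0.2323
G1 X0.00 Y-9.00 E0.3485
G1 X4.50 Y-7.79 E0.4648
G1 X7.79 Y-4.50 E0.5808
G1 X9.00 Y0.00 E0.6971
G1 X7.79 Y4.50 E0.8133
G1 X4.50 Y7.79 E0.9294
G1 X0.00 Y9.00 E1.0456
G1 X-4.50 Y7.79 E1.1619
G1 X-7.79 Y4.50 E1.2779
G1 X-9.00 Y0.00 E1.3942

At z = 1.5 mm: the cylinder: section is a regular 12-gon, circumradius r=9. The outline is a single polygon with 12 vertices. Extrusion per mm of travel: 0.4 × 0.15 / (π × 0.875²) = 0.024945. Accumulating E over each segment gives final E = 1.3942.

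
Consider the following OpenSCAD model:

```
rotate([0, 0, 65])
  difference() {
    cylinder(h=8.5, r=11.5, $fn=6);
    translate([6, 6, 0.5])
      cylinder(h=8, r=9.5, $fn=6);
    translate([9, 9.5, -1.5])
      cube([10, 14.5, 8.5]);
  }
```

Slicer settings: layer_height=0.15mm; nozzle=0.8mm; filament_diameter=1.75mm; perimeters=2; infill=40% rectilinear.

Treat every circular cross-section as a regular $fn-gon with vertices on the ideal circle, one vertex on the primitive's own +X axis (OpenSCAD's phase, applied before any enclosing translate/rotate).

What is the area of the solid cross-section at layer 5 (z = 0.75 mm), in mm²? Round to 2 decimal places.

214.93 mm²

At z = 0.75 mm: the cylinder: section is a regular 6-gon, circumradius r=11.5 (area = (6/2)·11.500²·sin(360°/6) = 343.60 mm²); the r=9.5 cylinder at (6, 6) gives a regular 6-gon of circumradius 9.5 (constant along its height) (area = (6/2)·9.500²·sin(360°/6) = 234.48 mm²); the cube at (9, 9.5) is present — its section is the full 10×14.5 rectangle (area 145.00 mm²); After the difference (first − rest): starting from the r=11.5 cylinder (343.60 mm²), the r=9.5 cylinder at (6, 6) partially overlaps it — only the 128.67 mm² overlap (of its 234.48 mm²) is removed, clipping the outline; the 10×14.5 cube at (9, 9.5) misses the remaining region (no effect) — area = 214.93 mm²; (rotated 65° about Z; rotation is an isometry so areas/perimeters/island counts are preserved). Overall, the cross-section is a single solid region. Net area = 214.93 mm².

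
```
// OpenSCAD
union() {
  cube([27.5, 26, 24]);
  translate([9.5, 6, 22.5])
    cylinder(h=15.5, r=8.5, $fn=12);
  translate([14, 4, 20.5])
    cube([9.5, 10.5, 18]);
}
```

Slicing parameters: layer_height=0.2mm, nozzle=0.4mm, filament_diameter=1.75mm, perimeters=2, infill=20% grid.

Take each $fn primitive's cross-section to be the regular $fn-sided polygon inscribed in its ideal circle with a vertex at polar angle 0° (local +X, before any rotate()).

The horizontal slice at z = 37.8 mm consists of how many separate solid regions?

1

At z = 37.8 mm: the cube is absent (z outside [0, 24]); the r=8.5 cylinder at (9.5, 6) gives a regular 12-gon of circumradius 8.5 (constant along its height); the cube at (14, 4) (footprint 9.5×10.5) is included at this height; Combining (union): the regions partially overlap (shared area 26.14 mm²), so overlapping operands fuse into one piece — 1 connected region. The result has 1 disconnected region.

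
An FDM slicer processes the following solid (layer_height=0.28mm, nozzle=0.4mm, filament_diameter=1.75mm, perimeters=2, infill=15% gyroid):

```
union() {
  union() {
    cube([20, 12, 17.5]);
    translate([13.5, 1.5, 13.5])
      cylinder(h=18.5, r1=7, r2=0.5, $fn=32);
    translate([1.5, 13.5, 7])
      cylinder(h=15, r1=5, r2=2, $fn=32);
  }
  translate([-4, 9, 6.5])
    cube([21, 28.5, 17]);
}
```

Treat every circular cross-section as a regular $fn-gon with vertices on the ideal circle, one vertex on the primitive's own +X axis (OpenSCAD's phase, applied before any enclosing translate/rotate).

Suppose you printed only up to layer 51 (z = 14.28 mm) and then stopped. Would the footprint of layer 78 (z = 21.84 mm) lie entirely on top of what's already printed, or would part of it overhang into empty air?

Compare the two slices. At z = 14.28: the cube is present — its section is the full 20×12 rectangle (area 240.00 mm²); the cone at (13.5, 1.5): at t=0.042 of its height the radius interpolates to r₁+(r₂−r₁)t = 6.726, giving a regular 32-gon of that circumradius (area = (32/2)·6.726²·sin(360°/32) = 141.21 mm²); the cone at (1.5, 13.5) contributes a regular 32-gon of circumradius 3.544 (interpolated between r1=5 and r2=2 at t=0.485) (area = (32/2)·3.544²·sin(360°/32) = 39.21 mm²); Combining (union): the regions partially overlap — summed areas 420.41 mm² minus the doubly-counted overlap 97.65 mm² gives 322.76 mm² — area = 322.76 mm²; the cube at (-4, 9) is present — its section is the full 21×28.5 rectangle (area 598.50 mm²); Merging all regions: the regions partially overlap — summed areas 921.26 mm² minus the doubly-counted overlap 82.65 mm² gives 838.61 mm² — area = 838.61 mm². At z = 21.84: the cube is absent (z outside [0, 17.5]); the cone at (13.5, 1.5) (r1=7→r2=0.5) has section circumradius 4.070 here — a regular 32-gon (area = (32/2)·4.070²·sin(360°/32) = 51.70 mm²); the cone at (1.5, 13.5) contributes a regular 32-gon of circumradius 2.032 (interpolated between r1=5 and r2=2 at t=0.989) (area = (32/2)·2.032²·sin(360°/32) = 12.89 mm²); Combining (union): the 2 present regions are separate (no shared area or edge), so areas and boundary lengths simply add and each stays a separate island — area = 64.59 mm²; the 21×28.5 cube at (-4, 9) contributes its full rectangle (area 598.50 mm²); Merging all regions: the regions partially overlap — summed areas 663.09 mm² minus the doubly-counted overlap 12.89 mm² gives 650.20 mm² — area = 650.20 mm². Checking containment: the cross-section at z = 21.84 is a subset of the cross-section at z = 14.28.

entirely on top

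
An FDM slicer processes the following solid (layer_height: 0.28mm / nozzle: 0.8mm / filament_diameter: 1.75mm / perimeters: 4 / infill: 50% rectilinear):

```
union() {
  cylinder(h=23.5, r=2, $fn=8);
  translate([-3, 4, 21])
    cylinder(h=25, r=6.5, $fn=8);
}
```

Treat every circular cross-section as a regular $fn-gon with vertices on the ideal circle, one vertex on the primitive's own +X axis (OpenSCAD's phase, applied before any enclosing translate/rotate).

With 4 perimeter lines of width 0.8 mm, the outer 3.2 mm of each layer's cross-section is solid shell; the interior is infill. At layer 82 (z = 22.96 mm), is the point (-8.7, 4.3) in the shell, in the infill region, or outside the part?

At z = 22.96 mm: the r=2 cylinder gives a regular 8-gon of circumradius 2 (constant along its height); the r=6.5 cylinder at (-3, 4) contributes a regular 8-gon of circumradius 6.5; Merging all regions: the regions partially overlap (shared area 9.69 mm²), so overlapping operands fuse into one piece — 1 connected region. Overall, the cross-section is a single solid region. The nearest boundary edge runs (-9.50, 4.00)→(-7.60, 8.60); distance from the point to it = 0.62 mm. The point is inside the cross-section, 0.62 mm from the nearest boundary — within the 3.2 mm shell band (4 × 0.8).

shell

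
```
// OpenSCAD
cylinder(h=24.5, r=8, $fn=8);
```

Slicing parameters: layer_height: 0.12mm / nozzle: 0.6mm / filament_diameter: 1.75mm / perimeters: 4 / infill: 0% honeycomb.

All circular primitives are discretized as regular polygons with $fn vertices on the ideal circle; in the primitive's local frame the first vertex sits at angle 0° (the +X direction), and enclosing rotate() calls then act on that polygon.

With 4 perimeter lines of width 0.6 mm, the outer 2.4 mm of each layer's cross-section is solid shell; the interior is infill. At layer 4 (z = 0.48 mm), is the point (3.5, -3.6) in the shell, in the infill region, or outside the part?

At z = 0.48 mm: the cylinder: section is a regular 8-gon, circumradius r=8. Overall, the cross-section is a single solid region. The nearest boundary edge runs (-0.00, -8.00)→(5.66, -5.66); distance from the point to it = 2.73 mm. The point is inside the cross-section and 2.73 mm from the nearest boundary — more than the 2.4 mm shell width (4 × 0.6), so it's in the infill interior.

infill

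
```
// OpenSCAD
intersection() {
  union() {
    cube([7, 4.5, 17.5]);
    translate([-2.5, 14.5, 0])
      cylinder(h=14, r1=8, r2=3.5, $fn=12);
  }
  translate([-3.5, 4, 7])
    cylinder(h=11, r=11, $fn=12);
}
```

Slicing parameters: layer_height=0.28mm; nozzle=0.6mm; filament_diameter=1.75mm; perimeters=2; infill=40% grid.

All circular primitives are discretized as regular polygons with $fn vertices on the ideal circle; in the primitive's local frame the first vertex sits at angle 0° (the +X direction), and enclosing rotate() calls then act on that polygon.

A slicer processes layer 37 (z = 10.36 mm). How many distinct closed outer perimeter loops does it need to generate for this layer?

At z = 10.36 mm: the 7×4.5 cube contributes its full rectangle; the cone at (-2.5, 14.5): at t=0.740 of its height the radius interpolates to r₁+(r₂−r₁)t = 4.670, giving a regular 12-gon of that circumradius; Combining (union): the 2 present regions are separate (no shared area or edge), so areas and boundary lengths simply add and each stays a separate island — 2 connected regions; the cylinder at (-3.5, 4): section is a regular 12-gon, circumradius r=11; Keeping only the common overlap: the r=11 cylinder at (-3.5, 4) partially overlaps that combined region; clipping to the common part keeps 62.32 mm² — 2 connected regions. The result has 2 disconnected regions.

2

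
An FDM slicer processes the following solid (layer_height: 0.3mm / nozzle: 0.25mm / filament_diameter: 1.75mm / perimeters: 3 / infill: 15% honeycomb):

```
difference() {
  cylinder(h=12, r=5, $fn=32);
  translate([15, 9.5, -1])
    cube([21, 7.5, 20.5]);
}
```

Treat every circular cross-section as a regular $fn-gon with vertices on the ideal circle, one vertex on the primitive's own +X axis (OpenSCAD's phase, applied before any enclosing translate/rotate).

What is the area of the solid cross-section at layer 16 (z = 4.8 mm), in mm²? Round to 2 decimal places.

78.04 mm²

At z = 4.8 mm: the r=5 cylinder gives a regular 32-gon of circumradius 5 (constant along its height) (area = (32/2)·5.000²·sin(360°/32) = 78.04 mm²); the cube at (15, 9.5) (footprint 21×7.5) is included at this height (area 157.50 mm²); Taking the first minus the rest: starting from the r=5 cylinder (78.04 mm²), the 21×7.5 cube at (15, 9.5) misses the remaining region (no effect) — area = 78.04 mm². Overall, the cross-section is a single solid region. Net area = 78.04 mm².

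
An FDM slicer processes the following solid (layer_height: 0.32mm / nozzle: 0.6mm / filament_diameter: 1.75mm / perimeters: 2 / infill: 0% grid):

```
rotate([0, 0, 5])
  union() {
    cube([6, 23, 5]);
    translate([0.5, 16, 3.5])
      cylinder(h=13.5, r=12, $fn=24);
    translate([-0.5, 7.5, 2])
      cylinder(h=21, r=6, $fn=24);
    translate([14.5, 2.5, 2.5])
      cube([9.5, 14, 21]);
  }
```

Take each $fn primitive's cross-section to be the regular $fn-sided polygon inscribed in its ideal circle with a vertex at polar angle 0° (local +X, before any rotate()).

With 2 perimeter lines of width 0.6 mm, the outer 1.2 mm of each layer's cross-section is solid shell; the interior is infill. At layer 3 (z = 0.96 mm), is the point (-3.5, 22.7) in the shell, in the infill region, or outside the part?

outside

At z = 0.96 mm: the cube (footprint 6×23) is included at this height; the cylinder at (0.5, 16) does not reach this height (z outside [3.5, 17]); the cylinder at (-0.5, 7.5) is absent (z outside [2, 23]); the cube at (14.5, 2.5) is not intersected at this z (z outside [2.5, 23.5]); Merging all regions: only the 6×23 cube is present, so the union is just that shape — 1 connected region; (whole slice rotated 5° about Z — lengths, areas and connectivity unchanged). Overall, the cross-section is a single solid region. Undo the 5° rotation: the query point maps to (-1.508, 22.919) in the un-rotated model frame. The nearest boundary edge runs (0.00, 23.00)→(0.00, 0.00); distance from the point to it = 1.51 mm. The point is not inside any of the regions above, so it lies outside the cross-section (1.51 mm from the nearest boundary).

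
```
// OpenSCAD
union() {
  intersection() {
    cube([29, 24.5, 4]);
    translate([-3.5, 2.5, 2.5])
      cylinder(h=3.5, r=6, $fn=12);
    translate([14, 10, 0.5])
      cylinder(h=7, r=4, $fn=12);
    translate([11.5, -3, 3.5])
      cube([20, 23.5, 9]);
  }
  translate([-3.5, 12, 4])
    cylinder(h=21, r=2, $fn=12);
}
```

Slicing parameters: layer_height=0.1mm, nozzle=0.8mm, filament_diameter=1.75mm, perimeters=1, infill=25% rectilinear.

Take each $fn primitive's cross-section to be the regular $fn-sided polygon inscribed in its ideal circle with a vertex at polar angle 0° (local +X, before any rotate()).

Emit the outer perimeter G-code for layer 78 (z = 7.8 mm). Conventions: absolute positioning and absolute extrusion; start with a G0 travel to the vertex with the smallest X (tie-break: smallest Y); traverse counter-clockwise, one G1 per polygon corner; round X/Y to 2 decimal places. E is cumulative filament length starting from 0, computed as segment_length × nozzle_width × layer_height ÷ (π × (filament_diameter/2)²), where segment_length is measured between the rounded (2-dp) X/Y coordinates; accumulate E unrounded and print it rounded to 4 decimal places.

At z = 7.8 mm: the cube does not reach this height (z outside [0, 4]); the cylinder at (-3.5, 2.5) is not intersected at this z (z outside [2.5, 6]); the cylinder at (14, 10) does not reach this height (z outside [0.5, 7.5]); the 20×23.5 cube at (11.5, -3) contributes its full rectangle; Keeping only the common overlap: at least one operand is absent at this height, so nothing remains; the r=2 cylinder at (-3.5, 12) contributes a regular 12-gon of circumradius 2; Combining (union): only the r=2 cylinder at (-3.5, 12) is present, so the union is just that shape — 1 connected region. The outline is a single polygon with 12 vertices. Extrusion per mm of travel: 0.8 × 0.1 / (π × 0.875²) = 0.033260. Accumulating E over each segment gives final E = 0.4130.

G0 X-5.50 Y12.00 Z7.80
G1 X-5.23 Y11.00 E0.0345
G1 X-4.50 Y10.27 E0.0688
G1 X-3.50 Y10.00 E0.1032
G1 X-2.50 Y10.27 E0.1377
G1 X-1.77 Y11.00 E0.1720
G1 X-1.50 Y12.00 E0.2065
G1 X-1.77 Y13.00 E0.2409
G1 X-2.50 Y13.73 E0.2753
G1 X-3.50 Y14.00 E0.3097
G1 X-4.50 Y13.73 E0.3442
G1 X-5.23 Y13.00 E0.3785
G1 X-5.50 Y12.00 E0.4130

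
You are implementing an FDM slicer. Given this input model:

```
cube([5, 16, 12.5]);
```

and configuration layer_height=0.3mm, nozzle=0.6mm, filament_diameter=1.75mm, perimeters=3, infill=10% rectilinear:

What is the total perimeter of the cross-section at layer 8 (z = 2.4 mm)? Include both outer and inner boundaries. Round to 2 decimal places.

42.00 mm

At z = 2.4 mm: the cube is present — its section is the full 5×16 rectangle (perimeter 42.00 mm). Overall, the cross-section is a single solid region. Total boundary length (outer) = 42.00 mm.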